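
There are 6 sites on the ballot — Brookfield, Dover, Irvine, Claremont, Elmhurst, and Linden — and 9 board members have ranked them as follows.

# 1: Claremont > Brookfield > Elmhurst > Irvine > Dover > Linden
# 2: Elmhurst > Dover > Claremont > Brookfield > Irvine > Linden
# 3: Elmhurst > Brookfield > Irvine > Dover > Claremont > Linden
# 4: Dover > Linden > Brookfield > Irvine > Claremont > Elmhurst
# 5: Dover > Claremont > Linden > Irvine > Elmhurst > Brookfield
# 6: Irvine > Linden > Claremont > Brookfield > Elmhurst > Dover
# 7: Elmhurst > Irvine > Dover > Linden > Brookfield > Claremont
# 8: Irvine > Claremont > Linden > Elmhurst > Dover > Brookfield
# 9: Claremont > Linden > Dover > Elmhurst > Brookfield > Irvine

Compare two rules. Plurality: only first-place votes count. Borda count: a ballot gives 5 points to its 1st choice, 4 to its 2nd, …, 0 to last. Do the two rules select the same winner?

Plurality first-place counts: Brookfield 0, Dover 2, Irvine 2, Claremont 2, Elmhurst 3, Linden 0 → Elmhurst.
Borda totals: Brookfield 17, Dover 24, Irvine 24, Claremont 26, Elmhurst 24, Linden 20 → Claremont.
The two rules disagree: plurality picks Elmhurst, Borda picks Claremont.

No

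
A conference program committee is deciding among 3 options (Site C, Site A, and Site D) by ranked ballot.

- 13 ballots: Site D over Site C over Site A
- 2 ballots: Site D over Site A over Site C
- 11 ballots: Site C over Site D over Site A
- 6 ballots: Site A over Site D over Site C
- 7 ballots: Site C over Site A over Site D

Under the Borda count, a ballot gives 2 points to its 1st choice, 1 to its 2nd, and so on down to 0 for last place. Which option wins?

Borda scores:
  Site C: 13·1 + 2·0 + 11·2 + 6·0 + 7·2 = 49
  Site A: 13·0 + 2·1 + 11·0 + 6·2 + 7·1 = 21
  Site D: 13·2 + 2·2 + 11·1 + 6·1 + 7·0 = 47
Site C has the highest total.

Site C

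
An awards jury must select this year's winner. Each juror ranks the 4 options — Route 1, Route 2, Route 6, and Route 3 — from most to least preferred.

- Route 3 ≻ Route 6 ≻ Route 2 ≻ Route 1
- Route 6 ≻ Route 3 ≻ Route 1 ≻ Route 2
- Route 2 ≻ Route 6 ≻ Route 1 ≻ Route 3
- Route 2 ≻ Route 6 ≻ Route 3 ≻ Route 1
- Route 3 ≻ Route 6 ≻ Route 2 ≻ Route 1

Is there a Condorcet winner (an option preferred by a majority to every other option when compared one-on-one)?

Head-to-head results (5 voters total):
Route 1 vs Route 2: Route 2 wins 4–1.
Route 1 vs Route 6: Route 6 wins 5–0.
Route 1 vs Route 3: Route 3 wins 4–1.
Route 2 vs Route 6: Route 6 wins 3–2.
Route 2 vs Route 3: Route 3 wins 3–2.
Route 6 vs Route 3: Route 6 wins 3–2.
Route 6 beats each rival — Route 1 (5–0), Route 2 (3–2), Route 3 (3–2) — so Route 6 is the Condorcet winner.

Yes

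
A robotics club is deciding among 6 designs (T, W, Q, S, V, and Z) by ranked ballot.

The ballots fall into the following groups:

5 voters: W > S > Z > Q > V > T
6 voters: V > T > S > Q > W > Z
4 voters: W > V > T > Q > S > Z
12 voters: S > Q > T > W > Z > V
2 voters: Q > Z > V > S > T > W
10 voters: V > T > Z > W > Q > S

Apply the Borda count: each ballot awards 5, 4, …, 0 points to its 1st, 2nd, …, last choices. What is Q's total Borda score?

98

Borda scores:
  T: 5·0 + 6·4 + 4·3 + 12·3 + 2·1 + 10·4 = 114
  W: 5·5 + 6·1 + 4·5 + 12·2 + 2·0 + 10·2 = 95
  Q: 5·2 + 6·2 + 4·2 + 12·4 + 2·5 + 10·1 = 98
  S: 5·4 + 6·3 + 4·1 + 12·5 + 2·2 + 10·0 = 106
  V: 5·1 + 6·5 + 4·4 + 12·0 + 2·3 + 10·5 = 107
  Z: 5·3 + 6·0 + 4·0 + 12·1 + 2·4 + 10·3 = 65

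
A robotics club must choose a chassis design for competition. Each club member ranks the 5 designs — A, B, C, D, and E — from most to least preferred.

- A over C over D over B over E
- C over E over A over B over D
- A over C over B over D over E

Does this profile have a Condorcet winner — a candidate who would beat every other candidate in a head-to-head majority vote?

Yes

Head-to-head results (3 voters total):
A vs B: A wins 3–0.
A vs C: A wins 2–1.
A vs D: A wins 3–0.
A vs E: A wins 2–1.
B vs C: C wins 3–0.
B vs D: B wins 2–1.
B vs E: B wins 2–1.
C vs D: C wins 3–0.
C vs E: C wins 3–0.
D vs E: D wins 2–1.
A beats each rival — B (3–0), C (2–1), D (3–0), E (2–1) — so A is the Condorcet winner.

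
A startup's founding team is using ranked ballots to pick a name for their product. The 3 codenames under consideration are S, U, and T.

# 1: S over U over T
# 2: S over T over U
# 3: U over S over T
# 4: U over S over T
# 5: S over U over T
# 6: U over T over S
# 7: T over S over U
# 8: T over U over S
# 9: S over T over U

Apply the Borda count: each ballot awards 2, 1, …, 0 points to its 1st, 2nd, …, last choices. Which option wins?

Borda scores:
  S: 2 + 2 + 1 + 1 + 2 + 0 + 1 + 0 + 2 = 11
  U: 1 + 0 + 2 + 2 + 1 + 2 + 0 + 1 + 0 = 9
  T: 0 + 1 + 0 + 0 + 0 + 1 + 2 + 2 + 1 = 7
S has the highest total.

S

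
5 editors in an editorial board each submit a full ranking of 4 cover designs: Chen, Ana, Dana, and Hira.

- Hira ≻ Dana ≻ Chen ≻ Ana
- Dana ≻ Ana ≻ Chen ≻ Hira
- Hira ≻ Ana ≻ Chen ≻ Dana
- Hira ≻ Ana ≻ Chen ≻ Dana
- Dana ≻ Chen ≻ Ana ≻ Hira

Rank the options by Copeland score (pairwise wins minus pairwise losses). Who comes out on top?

Pairwise results:
  Chen vs Ana: Ana wins 3–2.
  Chen vs Dana: Dana wins 3–2.
  Chen vs Hira: Hira wins 3–2.
  Ana vs Dana: Dana wins 3–2.
  Ana vs Hira: Hira wins 3–2.
  Dana vs Hira: Hira wins 3–2.
Copeland scores (wins − losses):
  Chen: 0 − 3 = -3
  Ana: 1 − 2 = -1
  Dana: 2 − 1 = 1
  Hira: 3 − 0 = 3
Hira has the best Copeland score.

Hira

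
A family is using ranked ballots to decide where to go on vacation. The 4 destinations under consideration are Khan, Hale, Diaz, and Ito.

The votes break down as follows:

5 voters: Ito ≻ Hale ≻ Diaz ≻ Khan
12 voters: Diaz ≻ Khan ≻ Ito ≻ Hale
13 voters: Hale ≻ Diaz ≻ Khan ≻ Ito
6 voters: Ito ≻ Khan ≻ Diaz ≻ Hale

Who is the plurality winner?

First-place vote totals:
  Khan: 0
  Hale: 13
  Diaz: 12
  Ito: 11
Hale has the most first-place votes.

Hale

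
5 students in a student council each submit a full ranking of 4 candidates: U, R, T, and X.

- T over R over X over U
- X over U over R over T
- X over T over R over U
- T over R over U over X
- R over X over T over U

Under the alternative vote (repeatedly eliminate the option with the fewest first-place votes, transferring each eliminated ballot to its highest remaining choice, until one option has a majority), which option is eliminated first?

Round 1: T 2, X 2, R 1, U 0. U has the fewest and is eliminated.
Round 2: T 2, X 2, R 1. R has the fewest and is eliminated.
Round 3: X 3, T 2. X has a majority.

U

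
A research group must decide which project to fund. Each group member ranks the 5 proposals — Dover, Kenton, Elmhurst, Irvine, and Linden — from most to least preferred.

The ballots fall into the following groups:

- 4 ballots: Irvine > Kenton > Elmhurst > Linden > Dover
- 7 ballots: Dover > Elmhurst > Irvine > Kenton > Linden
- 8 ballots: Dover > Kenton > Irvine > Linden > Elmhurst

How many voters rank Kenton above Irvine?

Ballots ranking Kenton above Irvine: 8.
Ballots ranking Irvine above Kenton: 4+7 = 11.
So 8 of 19 voters prefer Kenton to Irvine.

8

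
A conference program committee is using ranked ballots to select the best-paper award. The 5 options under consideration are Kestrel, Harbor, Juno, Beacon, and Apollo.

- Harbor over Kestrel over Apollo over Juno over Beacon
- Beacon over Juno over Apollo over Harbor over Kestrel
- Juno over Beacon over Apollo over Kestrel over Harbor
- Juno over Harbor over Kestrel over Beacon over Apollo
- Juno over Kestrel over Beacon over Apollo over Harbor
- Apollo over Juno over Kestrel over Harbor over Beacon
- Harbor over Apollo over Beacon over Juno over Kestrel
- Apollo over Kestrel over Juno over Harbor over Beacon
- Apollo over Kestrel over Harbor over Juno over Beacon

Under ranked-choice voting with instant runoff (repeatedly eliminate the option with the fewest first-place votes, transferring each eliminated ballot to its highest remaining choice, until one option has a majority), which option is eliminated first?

Kestrel

Round 1: Juno 3, Apollo 3, Harbor 2, Beacon 1, Kestrel 0. Kestrel has the fewest and is eliminated.
Round 2: Juno 3, Apollo 3, Harbor 2, Beacon 1. Beacon has the fewest and is eliminated.
Round 3: Juno 4, Apollo 3, Harbor 2. Harbor has the fewest and is eliminated.
Round 4: Apollo 5, Juno 4. Apollo has a majority.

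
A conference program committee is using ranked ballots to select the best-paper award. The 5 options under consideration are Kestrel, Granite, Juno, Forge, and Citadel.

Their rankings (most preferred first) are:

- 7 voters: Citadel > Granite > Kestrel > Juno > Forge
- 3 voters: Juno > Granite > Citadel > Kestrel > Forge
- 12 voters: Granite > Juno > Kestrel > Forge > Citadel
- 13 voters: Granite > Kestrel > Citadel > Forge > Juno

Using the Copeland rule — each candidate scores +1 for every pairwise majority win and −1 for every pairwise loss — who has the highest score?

Pairwise results:
  Kestrel vs Granite: Granite wins 35–0.
  Kestrel vs Juno: Kestrel wins 20–15.
  Kestrel vs Forge: Kestrel wins 35–0.
  Kestrel vs Citadel: Kestrel wins 25–10.
  Granite vs Juno: Granite wins 32–3.
  Granite vs Forge: Granite wins 35–0.
  Granite vs Citadel: Granite wins 28–7.
  Juno vs Forge: Juno wins 22–13.
  Juno vs Citadel: Citadel wins 20–15.
  Forge vs Citadel: Citadel wins 23–12.
Copeland scores (wins − losses):
  Kestrel: 3 − 1 = 2
  Granite: 4 − 0 = 4
  Juno: 1 − 3 = -2
  Forge: 0 − 4 = -4
  Citadel: 2 − 2 = 0
Granite has the best Copeland score.

Granite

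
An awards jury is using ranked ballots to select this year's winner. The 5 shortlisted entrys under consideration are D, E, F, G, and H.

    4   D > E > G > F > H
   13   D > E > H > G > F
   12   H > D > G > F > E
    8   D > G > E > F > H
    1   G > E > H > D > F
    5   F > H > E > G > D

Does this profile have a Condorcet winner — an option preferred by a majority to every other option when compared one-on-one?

Head-to-head results (43 voters total):
D vs E: D wins 37–6.
D vs F: D wins 38–5.
D vs G: D wins 37–6.
D vs H: D wins 25–18.
E vs F: E wins 26–17.
E vs G: E wins 22–21.
E vs H: E wins 26–17.
F vs G: G wins 38–5.
F vs H: H wins 26–17.
G vs H: H wins 30–13.
D beats each rival — E (37–6), F (38–5), G (37–6), H (25–18) — so D is the Condorcet winner.

Yes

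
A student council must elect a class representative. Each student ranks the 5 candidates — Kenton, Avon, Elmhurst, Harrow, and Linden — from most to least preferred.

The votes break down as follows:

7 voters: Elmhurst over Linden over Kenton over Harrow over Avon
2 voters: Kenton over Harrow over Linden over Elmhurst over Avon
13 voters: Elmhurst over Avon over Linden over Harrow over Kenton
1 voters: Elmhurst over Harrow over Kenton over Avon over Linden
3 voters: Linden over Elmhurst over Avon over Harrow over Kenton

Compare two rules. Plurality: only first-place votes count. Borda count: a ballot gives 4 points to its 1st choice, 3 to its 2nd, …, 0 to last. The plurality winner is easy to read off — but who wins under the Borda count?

Plurality first-place counts: Kenton 2, Avon 0, Elmhurst 21, Harrow 0, Linden 3 → Elmhurst.
Borda totals: Kenton 24, Avon 46, Elmhurst 95, Harrow 32, Linden 63 → Elmhurst.

Elmhurst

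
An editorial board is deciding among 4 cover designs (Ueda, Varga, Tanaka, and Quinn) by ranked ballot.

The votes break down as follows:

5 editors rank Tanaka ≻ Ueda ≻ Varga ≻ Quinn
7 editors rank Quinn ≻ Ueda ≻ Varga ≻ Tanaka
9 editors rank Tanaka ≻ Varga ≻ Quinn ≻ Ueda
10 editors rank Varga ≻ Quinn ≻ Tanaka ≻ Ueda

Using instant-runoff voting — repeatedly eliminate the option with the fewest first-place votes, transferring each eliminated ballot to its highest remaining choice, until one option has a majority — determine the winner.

Round 1: Tanaka 14, Varga 10, Quinn 7, Ueda 0. Ueda has the fewest and is eliminated.
Round 2: Tanaka 14, Varga 10, Quinn 7. Quinn has the fewest and is eliminated.
Round 3: Varga 17, Tanaka 14. Varga has a majority.

Varga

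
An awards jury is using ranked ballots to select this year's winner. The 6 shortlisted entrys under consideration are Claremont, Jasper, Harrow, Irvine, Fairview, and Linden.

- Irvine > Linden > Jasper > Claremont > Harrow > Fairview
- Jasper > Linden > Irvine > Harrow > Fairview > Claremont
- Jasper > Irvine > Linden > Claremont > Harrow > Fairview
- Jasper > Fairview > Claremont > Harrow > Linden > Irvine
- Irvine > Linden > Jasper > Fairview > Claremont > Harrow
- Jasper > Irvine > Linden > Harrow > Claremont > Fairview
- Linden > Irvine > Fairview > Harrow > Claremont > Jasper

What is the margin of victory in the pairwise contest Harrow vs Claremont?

Ballots ranking Harrow above Claremont: 3.
Ballots ranking Claremont above Harrow: 4.
Claremont wins 4–3, a margin of 1.

1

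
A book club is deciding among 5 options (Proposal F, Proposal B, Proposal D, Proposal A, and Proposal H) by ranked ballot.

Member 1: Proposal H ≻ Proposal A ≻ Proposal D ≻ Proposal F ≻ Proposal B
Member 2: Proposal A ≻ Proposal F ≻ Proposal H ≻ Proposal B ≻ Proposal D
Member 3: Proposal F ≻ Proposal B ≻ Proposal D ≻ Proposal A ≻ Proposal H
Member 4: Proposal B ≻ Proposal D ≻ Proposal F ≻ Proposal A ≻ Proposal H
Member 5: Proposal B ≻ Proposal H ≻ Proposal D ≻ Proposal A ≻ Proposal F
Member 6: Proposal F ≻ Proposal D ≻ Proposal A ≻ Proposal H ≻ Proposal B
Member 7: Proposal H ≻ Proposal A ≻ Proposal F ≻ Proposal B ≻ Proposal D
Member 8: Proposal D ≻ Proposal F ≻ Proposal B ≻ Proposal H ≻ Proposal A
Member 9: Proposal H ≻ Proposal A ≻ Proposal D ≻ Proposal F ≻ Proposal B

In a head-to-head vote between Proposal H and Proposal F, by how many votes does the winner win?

1

Ballots ranking Proposal H above Proposal F: 4.
Ballots ranking Proposal F above Proposal H: 5.
Proposal F wins 5–4, a margin of 1.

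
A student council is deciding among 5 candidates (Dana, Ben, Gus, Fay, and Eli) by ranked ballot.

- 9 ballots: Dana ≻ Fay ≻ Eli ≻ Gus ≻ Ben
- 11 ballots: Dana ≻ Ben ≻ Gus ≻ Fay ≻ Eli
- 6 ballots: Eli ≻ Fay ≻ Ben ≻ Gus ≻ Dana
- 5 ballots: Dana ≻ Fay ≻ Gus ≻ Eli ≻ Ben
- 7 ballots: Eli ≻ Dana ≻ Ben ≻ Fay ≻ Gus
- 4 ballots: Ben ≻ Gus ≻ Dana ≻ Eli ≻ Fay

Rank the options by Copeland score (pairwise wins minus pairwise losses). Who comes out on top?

Pairwise results:
  Dana vs Ben: Dana wins 32–10.
  Dana vs Gus: Dana wins 32–10.
  Dana vs Fay: Dana wins 36–6.
  Dana vs Eli: Dana wins 29–13.
  Ben vs Gus: Ben wins 28–14.
  Ben vs Fay: Ben wins 22–20.
  Ben vs Eli: Eli wins 27–15.
  Gus vs Fay: Fay wins 27–15.
  Gus vs Eli: Eli wins 22–20.
  Fay vs Eli: Fay wins 25–17.
Copeland scores (wins − losses):
  Dana: 4 − 0 = 4
  Ben: 2 − 2 = 0
  Gus: 0 − 4 = -4
  Fay: 2 − 2 = 0
  Eli: 2 − 2 = 0
Dana has the best Copeland score.

Dana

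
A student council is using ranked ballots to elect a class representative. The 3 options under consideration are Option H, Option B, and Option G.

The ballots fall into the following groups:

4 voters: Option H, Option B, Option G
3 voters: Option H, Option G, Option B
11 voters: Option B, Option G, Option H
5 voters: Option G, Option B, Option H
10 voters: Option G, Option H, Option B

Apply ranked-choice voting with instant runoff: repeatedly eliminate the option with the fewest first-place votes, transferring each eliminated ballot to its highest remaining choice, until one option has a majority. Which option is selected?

Round 1: Option G 15, Option B 11, Option H 7. Option H has the fewest and is eliminated.
Round 2: Option G 18, Option B 15. Option G has a majority.

Option G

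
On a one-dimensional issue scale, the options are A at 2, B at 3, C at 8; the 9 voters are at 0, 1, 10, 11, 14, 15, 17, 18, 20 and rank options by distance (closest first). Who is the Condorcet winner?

C

With single-peaked preferences on a line, the Condorcet winner is the candidate closest to the median voter.
The median voter (position 14) is closest to C at 8.
Check: C vs B — voters closer to C: 7 of 9.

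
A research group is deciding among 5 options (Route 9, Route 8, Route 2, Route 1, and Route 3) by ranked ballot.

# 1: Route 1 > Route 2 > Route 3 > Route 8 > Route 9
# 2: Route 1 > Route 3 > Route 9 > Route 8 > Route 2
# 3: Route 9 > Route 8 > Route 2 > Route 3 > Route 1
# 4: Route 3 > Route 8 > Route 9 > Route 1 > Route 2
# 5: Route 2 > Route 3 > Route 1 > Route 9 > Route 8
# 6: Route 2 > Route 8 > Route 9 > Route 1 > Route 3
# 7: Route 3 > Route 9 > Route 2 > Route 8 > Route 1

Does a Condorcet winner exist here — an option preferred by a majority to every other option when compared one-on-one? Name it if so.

Head-to-head results (7 voters total):
Route 9 vs Route 8: Route 9 wins 4–3.
Route 9 vs Route 2: Route 9 wins 4–3.
Route 9 vs Route 1: Route 9 wins 4–3.
Route 9 vs Route 3: Route 3 wins 5–2.
Route 8 vs Route 2: Route 2 wins 4–3.
Route 8 vs Route 1: Route 8 wins 4–3.
Route 8 vs Route 3: Route 3 wins 5–2.
Route 2 vs Route 1: Route 2 wins 4–3.
Route 2 vs Route 3: Route 2 wins 4–3.
Route 1 vs Route 3: Route 3 wins 4–3.
No candidate beats all others: Route 9 beats Route 2 beats Route 3 beats Route 9, a majority cycle.

There is no Condorcet winner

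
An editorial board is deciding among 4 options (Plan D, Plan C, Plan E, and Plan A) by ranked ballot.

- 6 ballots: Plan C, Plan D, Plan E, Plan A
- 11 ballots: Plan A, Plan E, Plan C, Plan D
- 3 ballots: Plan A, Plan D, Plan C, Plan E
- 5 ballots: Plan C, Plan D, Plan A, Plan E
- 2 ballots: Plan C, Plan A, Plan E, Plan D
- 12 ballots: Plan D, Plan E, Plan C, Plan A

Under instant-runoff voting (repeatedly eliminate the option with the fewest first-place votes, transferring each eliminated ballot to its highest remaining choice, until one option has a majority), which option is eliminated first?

Plan E

Round 1: Plan A 14, Plan C 13, Plan D 12, Plan E 0. Plan E has the fewest and is eliminated.
Round 2: Plan A 14, Plan C 13, Plan D 12. Plan D has the fewest and is eliminated.
Round 3: Plan C 25, Plan A 14. Plan C has a majority.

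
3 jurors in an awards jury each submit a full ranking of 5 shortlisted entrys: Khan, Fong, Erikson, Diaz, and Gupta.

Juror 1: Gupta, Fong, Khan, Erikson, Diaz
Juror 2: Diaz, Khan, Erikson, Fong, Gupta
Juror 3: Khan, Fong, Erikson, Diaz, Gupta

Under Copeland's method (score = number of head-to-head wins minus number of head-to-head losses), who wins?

Khan

Pairwise results:
  Khan vs Fong: Khan wins 2–1.
  Khan vs Erikson: Khan wins 3–0.
  Khan vs Diaz: Khan wins 2–1.
  Khan vs Gupta: Khan wins 2–1.
  Fong vs Erikson: Fong wins 2–1.
  Fong vs Diaz: Fong wins 2–1.
  Fong vs Gupta: Fong wins 2–1.
  Erikson vs Diaz: Erikson wins 2–1.
  Erikson vs Gupta: Erikson wins 2–1.
  Diaz vs Gupta: Diaz wins 2–1.
Copeland scores (wins − losses):
  Khan: 4 − 0 = 4
  Fong: 3 − 1 = 2
  Erikson: 2 − 2 = 0
  Diaz: 1 − 3 = -2
  Gupta: 0 − 4 = -4
Khan has the best Copeland score.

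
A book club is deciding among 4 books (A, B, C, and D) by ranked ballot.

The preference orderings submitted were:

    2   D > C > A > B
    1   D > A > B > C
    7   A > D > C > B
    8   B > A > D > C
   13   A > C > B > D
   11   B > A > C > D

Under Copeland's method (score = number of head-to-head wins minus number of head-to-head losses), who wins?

Pairwise results:
  A vs B: A wins 23–19.
  A vs C: A wins 40–2.
  A vs D: A wins 39–3.
  B vs C: C wins 22–20.
  B vs D: B wins 32–10.
  C vs D: C wins 24–18.
Copeland scores (wins − losses):
  A: 3 − 0 = 3
  B: 1 − 2 = -1
  C: 2 − 1 = 1
  D: 0 − 3 = -3
A has the best Copeland score.

A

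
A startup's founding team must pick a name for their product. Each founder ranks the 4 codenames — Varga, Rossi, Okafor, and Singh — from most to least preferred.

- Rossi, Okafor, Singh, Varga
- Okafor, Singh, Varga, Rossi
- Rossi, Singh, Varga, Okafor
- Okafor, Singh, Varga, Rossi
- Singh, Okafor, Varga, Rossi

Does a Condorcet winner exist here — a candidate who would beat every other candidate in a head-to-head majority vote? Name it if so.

Head-to-head results (5 voters total):
Varga vs Rossi: Varga wins 3–2.
Varga vs Okafor: Okafor wins 4–1.
Varga vs Singh: Singh wins 5–0.
Rossi vs Okafor: Okafor wins 3–2.
Rossi vs Singh: Singh wins 3–2.
Okafor vs Singh: Okafor wins 3–2.
Okafor beats each rival — Varga (4–1), Rossi (3–2), Singh (3–2) — so Okafor is the Condorcet winner.

Okafor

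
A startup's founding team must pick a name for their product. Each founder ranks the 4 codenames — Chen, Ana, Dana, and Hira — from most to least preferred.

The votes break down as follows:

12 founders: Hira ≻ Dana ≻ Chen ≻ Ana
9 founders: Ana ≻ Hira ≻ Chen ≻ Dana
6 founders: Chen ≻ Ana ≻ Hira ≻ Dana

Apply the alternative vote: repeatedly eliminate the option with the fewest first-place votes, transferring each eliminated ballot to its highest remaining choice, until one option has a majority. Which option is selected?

Round 1: Hira 12, Ana 9, Chen 6, Dana 0. Dana has the fewest and is eliminated.
Round 2: Hira 12, Ana 9, Chen 6. Chen has the fewest and is eliminated.
Round 3: Ana 15, Hira 12. Ana has a majority.

Ana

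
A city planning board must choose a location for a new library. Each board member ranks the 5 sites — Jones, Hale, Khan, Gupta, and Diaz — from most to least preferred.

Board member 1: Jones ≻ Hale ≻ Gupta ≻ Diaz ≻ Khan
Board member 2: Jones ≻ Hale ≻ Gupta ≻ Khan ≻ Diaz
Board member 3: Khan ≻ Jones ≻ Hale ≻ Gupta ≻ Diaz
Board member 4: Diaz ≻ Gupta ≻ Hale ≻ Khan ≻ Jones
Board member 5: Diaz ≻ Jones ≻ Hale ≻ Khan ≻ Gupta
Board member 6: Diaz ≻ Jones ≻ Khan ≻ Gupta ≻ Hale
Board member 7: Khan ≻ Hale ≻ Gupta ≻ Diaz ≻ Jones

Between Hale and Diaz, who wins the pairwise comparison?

Hale

Ballots ranking Hale above Diaz: 4.
Ballots ranking Diaz above Hale: 3.
Hale wins the head-to-head, 4–3.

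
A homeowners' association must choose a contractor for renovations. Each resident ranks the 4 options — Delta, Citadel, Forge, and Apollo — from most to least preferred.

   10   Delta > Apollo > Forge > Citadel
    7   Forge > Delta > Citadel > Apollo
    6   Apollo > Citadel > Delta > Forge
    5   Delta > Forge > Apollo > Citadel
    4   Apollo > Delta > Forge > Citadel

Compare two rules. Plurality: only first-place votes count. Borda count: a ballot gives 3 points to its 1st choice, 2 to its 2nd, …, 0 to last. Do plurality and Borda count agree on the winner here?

Plurality first-place counts: Delta 15, Citadel 0, Forge 7, Apollo 10 → Delta.
Borda totals: Delta 73, Citadel 19, Forge 45, Apollo 55 → Delta.
The two rules agree on Delta.

Yes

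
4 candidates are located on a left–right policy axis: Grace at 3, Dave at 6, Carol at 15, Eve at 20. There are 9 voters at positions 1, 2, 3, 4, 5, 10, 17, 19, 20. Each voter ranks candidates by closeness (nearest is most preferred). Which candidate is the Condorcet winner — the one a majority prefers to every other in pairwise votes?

Dave

With single-peaked preferences on a line, the Condorcet winner is the candidate closest to the median voter.
The median voter (position 5) is closest to Dave at 6.
Check: Dave vs Grace — voters closer to Dave: 5 of 9.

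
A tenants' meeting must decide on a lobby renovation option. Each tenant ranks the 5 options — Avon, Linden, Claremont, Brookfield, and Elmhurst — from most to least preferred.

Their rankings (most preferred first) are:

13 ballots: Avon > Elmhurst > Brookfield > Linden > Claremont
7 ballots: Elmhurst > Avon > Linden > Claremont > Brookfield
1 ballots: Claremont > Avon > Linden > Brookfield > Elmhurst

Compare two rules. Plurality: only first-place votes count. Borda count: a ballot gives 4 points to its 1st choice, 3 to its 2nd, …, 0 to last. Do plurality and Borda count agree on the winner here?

Plurality first-place counts: Avon 13, Linden 0, Claremont 1, Brookfield 0, Elmhurst 7 → Avon.
Borda totals: Avon 76, Linden 29, Claremont 11, Brookfield 27, Elmhurst 67 → Avon.
The two rules agree on Avon.

Yes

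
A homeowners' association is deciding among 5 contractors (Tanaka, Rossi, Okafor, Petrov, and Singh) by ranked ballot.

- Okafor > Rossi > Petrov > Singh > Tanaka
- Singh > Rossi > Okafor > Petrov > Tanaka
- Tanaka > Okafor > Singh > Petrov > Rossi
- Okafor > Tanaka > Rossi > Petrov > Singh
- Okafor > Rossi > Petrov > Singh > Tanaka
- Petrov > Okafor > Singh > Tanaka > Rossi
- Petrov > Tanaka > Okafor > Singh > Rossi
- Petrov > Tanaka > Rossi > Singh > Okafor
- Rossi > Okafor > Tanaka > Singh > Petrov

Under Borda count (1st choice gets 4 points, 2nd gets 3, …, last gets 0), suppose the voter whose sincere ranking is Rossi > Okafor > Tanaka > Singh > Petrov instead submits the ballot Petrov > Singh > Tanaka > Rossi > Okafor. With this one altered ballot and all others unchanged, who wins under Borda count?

Petrov

Borda totals with the altered ballot: Tanaka 16, Rossi 14, Okafor 22, Petrov 23, Singh 15.
The switch changes the winner from Okafor to Petrov.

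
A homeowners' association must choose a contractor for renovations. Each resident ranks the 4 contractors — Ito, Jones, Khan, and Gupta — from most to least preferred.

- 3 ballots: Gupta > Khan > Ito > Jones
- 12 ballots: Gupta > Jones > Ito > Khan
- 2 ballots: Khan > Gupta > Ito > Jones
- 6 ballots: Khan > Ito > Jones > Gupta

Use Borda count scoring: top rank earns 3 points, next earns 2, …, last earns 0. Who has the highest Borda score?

Borda scores:
  Ito: 3·1 + 12·1 + 2·1 + 6·2 = 29
  Jones: 3·0 + 12·2 + 2·0 + 6·1 = 30
  Khan: 3·2 + 12·0 + 2·3 + 6·3 = 30
  Gupta: 3·3 + 12·3 + 2·2 + 6·0 = 49
Gupta has the highest total.

Gupta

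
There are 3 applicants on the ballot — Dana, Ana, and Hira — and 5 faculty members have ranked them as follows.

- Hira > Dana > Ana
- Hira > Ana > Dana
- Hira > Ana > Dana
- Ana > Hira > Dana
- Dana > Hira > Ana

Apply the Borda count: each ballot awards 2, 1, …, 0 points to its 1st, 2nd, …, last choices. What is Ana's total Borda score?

Borda scores:
  Dana: 1 + 0 + 0 + 0 + 2 = 3
  Ana: 0 + 1 + 1 + 2 + 0 = 4
  Hira: 2 + 2 + 2 + 1 + 1 = 8

4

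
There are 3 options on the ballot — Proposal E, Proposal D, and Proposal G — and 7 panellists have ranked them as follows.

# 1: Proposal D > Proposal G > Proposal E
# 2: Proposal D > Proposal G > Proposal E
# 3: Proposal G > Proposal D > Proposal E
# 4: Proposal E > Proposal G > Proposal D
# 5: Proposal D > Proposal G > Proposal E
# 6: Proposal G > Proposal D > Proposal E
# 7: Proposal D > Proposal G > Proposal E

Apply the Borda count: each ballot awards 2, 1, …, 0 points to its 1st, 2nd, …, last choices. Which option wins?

Borda scores:
  Proposal E: 0 + 0 + 0 + 2 + 0 + 0 + 0 = 2
  Proposal D: 2 + 2 + 1 + 0 + 2 + 1 + 2 = 10
  Proposal G: 1 + 1 + 2 + 1 + 1 + 2 + 1 = 9
Proposal D has the highest total.

Proposal D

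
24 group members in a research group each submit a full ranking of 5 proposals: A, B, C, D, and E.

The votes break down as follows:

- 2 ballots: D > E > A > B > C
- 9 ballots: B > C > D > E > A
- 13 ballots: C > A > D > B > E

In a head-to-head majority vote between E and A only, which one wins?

A

Ballots ranking E above A: 2+9 = 11.
Ballots ranking A above E: 13.
A wins the head-to-head, 13–11.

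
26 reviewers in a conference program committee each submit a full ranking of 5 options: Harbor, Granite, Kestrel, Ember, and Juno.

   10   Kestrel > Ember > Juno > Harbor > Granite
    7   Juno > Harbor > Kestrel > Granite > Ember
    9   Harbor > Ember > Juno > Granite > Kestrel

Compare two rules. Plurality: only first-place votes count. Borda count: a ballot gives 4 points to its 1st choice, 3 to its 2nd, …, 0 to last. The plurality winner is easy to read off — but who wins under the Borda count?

Harbor

Plurality first-place counts: Harbor 9, Granite 0, Kestrel 10, Ember 0, Juno 7 → Kestrel.
Borda totals: Harbor 67, Granite 16, Kestrel 54, Ember 57, Juno 66 → Harbor.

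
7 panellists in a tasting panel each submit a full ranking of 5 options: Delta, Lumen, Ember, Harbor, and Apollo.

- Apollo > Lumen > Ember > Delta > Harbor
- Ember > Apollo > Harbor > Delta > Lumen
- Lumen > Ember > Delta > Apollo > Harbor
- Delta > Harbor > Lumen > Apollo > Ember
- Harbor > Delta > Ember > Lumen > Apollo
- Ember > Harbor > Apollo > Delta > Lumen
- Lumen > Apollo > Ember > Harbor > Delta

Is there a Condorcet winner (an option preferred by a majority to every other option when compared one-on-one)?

Head-to-head results (7 voters total):
Delta vs Lumen: Delta wins 4–3.
Delta vs Ember: Ember wins 5–2.
Delta vs Harbor: Harbor wins 4–3.
Delta vs Apollo: Apollo wins 4–3.
Lumen vs Ember: Lumen wins 4–3.
Lumen vs Harbor: Harbor wins 4–3.
Lumen vs Apollo: Lumen wins 4–3.
Ember vs Harbor: Ember wins 5–2.
Ember vs Apollo: Ember wins 4–3.
Harbor vs Apollo: Apollo wins 4–3.
No candidate beats all others: Delta beats Lumen beats Ember beats Delta, a majority cycle.

No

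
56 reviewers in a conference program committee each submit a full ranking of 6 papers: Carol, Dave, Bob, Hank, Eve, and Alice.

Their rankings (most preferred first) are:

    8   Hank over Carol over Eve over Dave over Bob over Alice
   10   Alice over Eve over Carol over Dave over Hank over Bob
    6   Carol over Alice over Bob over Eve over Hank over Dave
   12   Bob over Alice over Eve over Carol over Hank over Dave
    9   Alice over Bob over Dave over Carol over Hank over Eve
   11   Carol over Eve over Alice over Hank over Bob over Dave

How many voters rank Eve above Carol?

22

Ballots ranking Eve above Carol: 10+12 = 22.
Ballots ranking Carol above Eve: 8+6+9+11 = 34.
So 22 of 56 voters prefer Eve to Carol.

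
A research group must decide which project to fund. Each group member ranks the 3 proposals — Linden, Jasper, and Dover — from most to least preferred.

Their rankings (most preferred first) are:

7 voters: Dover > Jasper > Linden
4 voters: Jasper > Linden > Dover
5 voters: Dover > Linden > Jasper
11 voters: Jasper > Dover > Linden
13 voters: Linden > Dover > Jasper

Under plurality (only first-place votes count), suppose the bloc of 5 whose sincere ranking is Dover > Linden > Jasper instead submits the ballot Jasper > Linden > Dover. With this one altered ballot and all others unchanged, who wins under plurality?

First-place totals with the altered ballot: Linden 13, Jasper 20, Dover 7.
The winner is unchanged: still Jasper.

Jasper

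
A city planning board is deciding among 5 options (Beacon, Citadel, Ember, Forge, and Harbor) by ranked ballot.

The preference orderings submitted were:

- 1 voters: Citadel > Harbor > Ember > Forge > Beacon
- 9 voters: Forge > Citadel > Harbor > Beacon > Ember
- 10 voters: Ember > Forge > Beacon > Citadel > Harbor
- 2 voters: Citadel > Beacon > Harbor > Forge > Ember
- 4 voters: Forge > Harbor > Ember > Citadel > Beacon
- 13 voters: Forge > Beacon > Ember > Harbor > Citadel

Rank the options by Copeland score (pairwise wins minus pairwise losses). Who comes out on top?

Forge

Pairwise results:
  Beacon vs Citadel: Beacon wins 23–16.
  Beacon vs Ember: Beacon wins 24–15.
  Beacon vs Forge: Forge wins 37–2.
  Beacon vs Harbor: Beacon wins 25–14.
  Citadel vs Ember: Ember wins 27–12.
  Citadel vs Forge: Forge wins 36–3.
  Citadel vs Harbor: Citadel wins 22–17.
  Ember vs Forge: Forge wins 28–11.
  Ember vs Harbor: Ember wins 23–16.
  Forge vs Harbor: Forge wins 36–3.
Copeland scores (wins − losses):
  Beacon: 3 − 1 = 2
  Citadel: 1 − 3 = -2
  Ember: 2 − 2 = 0
  Forge: 4 − 0 = 4
  Harbor: 0 − 4 = -4
Forge has the best Copeland score.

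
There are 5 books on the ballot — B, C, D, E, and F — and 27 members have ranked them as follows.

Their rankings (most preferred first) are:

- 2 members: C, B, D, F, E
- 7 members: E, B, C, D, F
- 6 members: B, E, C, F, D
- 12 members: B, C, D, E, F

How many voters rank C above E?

14

Ballots ranking C above E: 2+12 = 14.
Ballots ranking E above C: 7+6 = 13.
So 14 of 27 voters prefer C to E.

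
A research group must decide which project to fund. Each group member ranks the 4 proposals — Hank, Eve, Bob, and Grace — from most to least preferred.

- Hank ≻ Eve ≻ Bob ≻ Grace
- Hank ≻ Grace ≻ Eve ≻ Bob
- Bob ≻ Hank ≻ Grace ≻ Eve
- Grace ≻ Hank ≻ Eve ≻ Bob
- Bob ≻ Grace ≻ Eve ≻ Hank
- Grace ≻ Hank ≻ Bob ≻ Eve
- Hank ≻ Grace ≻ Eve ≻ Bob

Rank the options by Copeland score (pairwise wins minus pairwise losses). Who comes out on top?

Hank

Pairwise results:
  Hank vs Eve: Hank wins 6–1.
  Hank vs Bob: Hank wins 5–2.
  Hank vs Grace: Hank wins 4–3.
  Eve vs Bob: Eve wins 4–3.
  Eve vs Grace: Grace wins 6–1.
  Bob vs Grace: Grace wins 4–3.
Copeland scores (wins − losses):
  Hank: 3 − 0 = 3
  Eve: 1 − 2 = -1
  Bob: 0 − 3 = -3
  Grace: 2 − 1 = 1
Hank has the best Copeland score.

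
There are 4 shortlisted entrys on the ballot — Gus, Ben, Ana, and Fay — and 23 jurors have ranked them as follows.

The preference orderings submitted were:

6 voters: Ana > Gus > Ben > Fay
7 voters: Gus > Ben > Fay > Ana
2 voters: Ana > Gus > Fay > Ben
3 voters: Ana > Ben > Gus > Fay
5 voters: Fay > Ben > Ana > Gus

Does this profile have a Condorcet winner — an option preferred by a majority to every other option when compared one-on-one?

No

Head-to-head results (23 voters total):
Gus vs Ben: Gus wins 15–8.
Gus vs Ana: Ana wins 16–7.
Gus vs Fay: Gus wins 18–5.
Ben vs Ana: Ben wins 12–11.
Ben vs Fay: Ben wins 16–7.
Ana vs Fay: Fay wins 12–11.
No candidate beats all others: Gus beats Ben beats Ana beats Gus, a majority cycle.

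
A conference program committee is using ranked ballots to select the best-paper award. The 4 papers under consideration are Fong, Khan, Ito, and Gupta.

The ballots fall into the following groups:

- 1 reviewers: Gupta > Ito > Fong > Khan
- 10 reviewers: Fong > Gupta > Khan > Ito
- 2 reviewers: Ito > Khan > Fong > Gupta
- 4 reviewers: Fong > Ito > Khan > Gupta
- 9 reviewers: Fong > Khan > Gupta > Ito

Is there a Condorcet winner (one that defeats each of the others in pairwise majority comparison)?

Head-to-head results (26 voters total):
Fong vs Khan: Fong wins 24–2.
Fong vs Ito: Fong wins 23–3.
Fong vs Gupta: Fong wins 25–1.
Khan vs Ito: Khan wins 19–7.
Khan vs Gupta: Khan wins 15–11.
Ito vs Gupta: Gupta wins 20–6.
Fong beats each rival — Khan (24–2), Ito (23–3), Gupta (25–1) — so Fong is the Condorcet winner.

Yes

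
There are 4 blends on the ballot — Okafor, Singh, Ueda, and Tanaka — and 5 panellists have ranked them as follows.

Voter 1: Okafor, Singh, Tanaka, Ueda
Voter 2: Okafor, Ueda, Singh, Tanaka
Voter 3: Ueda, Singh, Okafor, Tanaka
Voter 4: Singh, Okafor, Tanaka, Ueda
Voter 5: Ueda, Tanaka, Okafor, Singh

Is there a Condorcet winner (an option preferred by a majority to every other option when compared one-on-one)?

Yes

Head-to-head results (5 voters total):
Okafor vs Singh: Okafor wins 3–2.
Okafor vs Ueda: Okafor wins 3–2.
Okafor vs Tanaka: Okafor wins 4–1.
Singh vs Ueda: Ueda wins 3–2.
Singh vs Tanaka: Singh wins 4–1.
Ueda vs Tanaka: Ueda wins 3–2.
Okafor beats each rival — Singh (3–2), Ueda (3–2), Tanaka (4–1) — so Okafor is the Condorcet winner.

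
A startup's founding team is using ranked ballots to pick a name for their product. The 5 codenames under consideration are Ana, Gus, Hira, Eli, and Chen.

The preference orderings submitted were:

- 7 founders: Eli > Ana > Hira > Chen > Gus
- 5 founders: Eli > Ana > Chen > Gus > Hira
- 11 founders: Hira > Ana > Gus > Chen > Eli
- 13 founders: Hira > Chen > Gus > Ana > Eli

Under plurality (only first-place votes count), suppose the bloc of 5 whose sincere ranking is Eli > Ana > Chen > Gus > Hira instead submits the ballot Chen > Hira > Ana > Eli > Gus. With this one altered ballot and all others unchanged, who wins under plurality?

First-place totals with the altered ballot: Ana 0, Gus 0, Hira 24, Eli 7, Chen 5.
The winner is unchanged: still Hira.

Hira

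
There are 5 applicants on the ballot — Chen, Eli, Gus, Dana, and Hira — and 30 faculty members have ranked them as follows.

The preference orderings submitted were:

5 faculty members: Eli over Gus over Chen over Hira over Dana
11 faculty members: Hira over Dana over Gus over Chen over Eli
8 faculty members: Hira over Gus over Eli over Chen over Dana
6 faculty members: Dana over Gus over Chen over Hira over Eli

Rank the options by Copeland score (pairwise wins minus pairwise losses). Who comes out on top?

Pairwise results:
  Chen vs Eli: Chen wins 17–13.
  Chen vs Gus: Gus wins 30–0.
  Chen vs Dana: Dana wins 17–13.
  Chen vs Hira: Hira wins 19–11.
  Eli vs Gus: Gus wins 25–5.
  Eli vs Dana: Dana wins 17–13.
  Eli vs Hira: Hira wins 25–5.
  Gus vs Dana: Dana wins 17–13.
  Gus vs Hira: Hira wins 19–11.
  Dana vs Hira: Hira wins 24–6.
Copeland scores (wins − losses):
  Chen: 1 − 3 = -2
  Eli: 0 − 4 = -4
  Gus: 2 − 2 = 0
  Dana: 3 − 1 = 2
  Hira: 4 − 0 = 4
Hira has the best Copeland score.

Hira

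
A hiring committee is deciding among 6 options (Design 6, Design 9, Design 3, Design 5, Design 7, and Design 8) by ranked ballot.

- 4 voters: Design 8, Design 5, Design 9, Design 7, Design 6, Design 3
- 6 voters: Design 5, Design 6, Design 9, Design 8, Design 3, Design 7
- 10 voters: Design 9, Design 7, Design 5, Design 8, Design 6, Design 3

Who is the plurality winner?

First-place vote totals:
  Design 6: 0
  Design 9: 10
  Design 3: 0
  Design 5: 6
  Design 7: 0
  Design 8: 4
Design 9 has the most first-place votes.

Design 9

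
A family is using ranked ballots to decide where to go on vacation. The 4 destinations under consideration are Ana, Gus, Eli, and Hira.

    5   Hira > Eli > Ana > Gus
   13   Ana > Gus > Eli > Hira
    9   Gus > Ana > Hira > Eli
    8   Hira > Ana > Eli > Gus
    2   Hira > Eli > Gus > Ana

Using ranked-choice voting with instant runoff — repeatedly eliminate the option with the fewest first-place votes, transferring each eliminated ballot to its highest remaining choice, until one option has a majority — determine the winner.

Ana

Round 1: Hira 15, Ana 13, Gus 9, Eli 0. Eli has the fewest and is eliminated.
Round 2: Hira 15, Ana 13, Gus 9. Gus has the fewest and is eliminated.
Round 3: Ana 22, Hira 15. Ana has a majority.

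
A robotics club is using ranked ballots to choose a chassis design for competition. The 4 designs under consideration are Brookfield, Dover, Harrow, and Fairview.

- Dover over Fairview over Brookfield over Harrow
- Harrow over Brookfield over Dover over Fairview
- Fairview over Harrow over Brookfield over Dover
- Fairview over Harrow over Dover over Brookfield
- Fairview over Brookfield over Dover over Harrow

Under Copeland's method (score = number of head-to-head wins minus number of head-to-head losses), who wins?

Fairview

Pairwise results:
  Brookfield vs Dover: Brookfield wins 3–2.
  Brookfield vs Harrow: Harrow wins 3–2.
  Brookfield vs Fairview: Fairview wins 4–1.
  Dover vs Harrow: Harrow wins 3–2.
  Dover vs Fairview: Fairview wins 3–2.
  Harrow vs Fairview: Fairview wins 4–1.
Copeland scores (wins − losses):
  Brookfield: 1 − 2 = -1
  Dover: 0 − 3 = -3
  Harrow: 2 − 1 = 1
  Fairview: 3 − 0 = 3
Fairview has the best Copeland score.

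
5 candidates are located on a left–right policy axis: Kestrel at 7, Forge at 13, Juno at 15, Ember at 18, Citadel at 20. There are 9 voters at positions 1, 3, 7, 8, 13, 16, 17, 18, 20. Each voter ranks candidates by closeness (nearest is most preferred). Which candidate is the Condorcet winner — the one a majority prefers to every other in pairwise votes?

With single-peaked preferences on a line, the Condorcet winner is the candidate closest to the median voter.
The median voter (position 13) is closest to Forge at 13.
Check: Forge vs Ember — voters closer to Forge: 5 of 9.

Forge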